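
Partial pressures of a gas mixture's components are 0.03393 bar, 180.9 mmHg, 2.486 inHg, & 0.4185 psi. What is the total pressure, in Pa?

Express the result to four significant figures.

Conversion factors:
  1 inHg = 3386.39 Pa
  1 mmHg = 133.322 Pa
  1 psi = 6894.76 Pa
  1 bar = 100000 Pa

0.03393 bar × 100000 = 3393 Pa
180.9 mmHg × 133.322 = 24117.9 Pa
2.486 inHg × 3386.39 = 8418.57 Pa
0.4185 psi × 6894.76 = 2885.46 Pa
Combined: 3393 + 24117.9 + 8418.57 + 2885.46 = 38814.9 Pa

3.881×10⁴ Pa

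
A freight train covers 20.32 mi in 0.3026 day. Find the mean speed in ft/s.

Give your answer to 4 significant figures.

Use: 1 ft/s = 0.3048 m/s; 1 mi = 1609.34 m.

20.32 mi × 1609.34 = 32701.8 m
0.3026 day × 86400 = 26144.6 s
v = d / t = 32701.8 m / 26144.6 s = 1.25081 m/s
1.25081 m/s ÷ (0.3048 m/s/ft/s) = 4.10371 ft/s

4.104 ft/s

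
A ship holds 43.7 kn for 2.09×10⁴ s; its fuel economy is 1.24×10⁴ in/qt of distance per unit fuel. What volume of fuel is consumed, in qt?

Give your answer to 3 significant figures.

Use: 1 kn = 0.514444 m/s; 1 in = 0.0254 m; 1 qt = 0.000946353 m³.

1490 qt

43.7 kn → 22.4812 m/s
d = v × t = 22.4812 × 20900 = 469857 m
1.24×10⁴ in/qt → 332814 m/m³
V = d / (distance per unit fuel) = 469857 / 332814 = 1.41177 m³
In qt: 1.41177 / 0.000946353 = 1491.8 qt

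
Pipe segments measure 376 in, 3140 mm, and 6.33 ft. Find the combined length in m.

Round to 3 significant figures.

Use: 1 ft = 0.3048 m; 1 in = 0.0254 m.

14.6 m

376 in × 0.0254 = 9.5504 m
3140 mm × 0.001 = 3.14 m
6.33 ft × 0.3048 = 1.92938 m
Combined: 9.5504 + 3.14 + 1.92938 = 14.6198 m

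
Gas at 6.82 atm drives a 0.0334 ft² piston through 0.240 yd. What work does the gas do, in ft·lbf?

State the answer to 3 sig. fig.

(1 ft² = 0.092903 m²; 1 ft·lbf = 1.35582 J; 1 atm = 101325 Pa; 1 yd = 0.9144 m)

6.82 atm → 691036 Pa
0.0334 ft² → 0.00310296 m²
F = P × A = 691036 × 0.00310296 = 2144.26 N
0.240 yd → 0.219456 m
W = F × d = 2144.26 × 0.219456 = 470.571 J
In ft·lbf: 470.571 / 1.35582 = 347.075 ft·lbf

347 ft·lbf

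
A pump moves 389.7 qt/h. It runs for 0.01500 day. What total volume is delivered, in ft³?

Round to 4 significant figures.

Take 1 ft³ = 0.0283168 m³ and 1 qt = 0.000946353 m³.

4.689 ft³

389.7 qt/h → 1.02443×10⁻⁴ m³/s
0.01500 day → 1296 s
V = Q × t = 1.02443×10⁻⁴ × 1296 = 0.132766 m³
In ft³: 0.132766 / 0.0283168 = 4.68859 ft³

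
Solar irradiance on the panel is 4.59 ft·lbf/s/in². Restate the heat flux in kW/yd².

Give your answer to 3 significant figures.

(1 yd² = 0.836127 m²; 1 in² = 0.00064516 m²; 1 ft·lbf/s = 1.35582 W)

4.59 ft·lbf/s/in² × 1.35582 W/ft·lbf/s ÷ 0.00064516 m²/in² = 9646 W/m²
9646 W/m² ÷ 1000 W/kW × 0.836127 m²/yd² = 8.06528 kW/yd²

8.07 kW/yd²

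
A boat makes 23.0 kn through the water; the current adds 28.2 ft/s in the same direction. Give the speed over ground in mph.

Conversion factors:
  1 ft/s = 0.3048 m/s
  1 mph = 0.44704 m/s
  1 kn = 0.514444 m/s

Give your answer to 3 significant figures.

23.0 kn × 0.514444 → 11.8322 m/s
28.2 ft/s × 0.3048 → 8.59536 m/s
Sum: 11.8322 + 8.59536 = 20.4276 m/s
In mph: 20.4276 / 0.44704 = 45.6952 mph

45.7 mph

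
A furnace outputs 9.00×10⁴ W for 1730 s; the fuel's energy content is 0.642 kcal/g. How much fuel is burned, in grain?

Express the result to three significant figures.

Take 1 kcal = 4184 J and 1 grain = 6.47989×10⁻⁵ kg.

E = P × t = 90000 × 1730 = 1.557×10⁸ J
0.642 kcal/g → 2.68613×10⁶ J/kg
m = E / e_s = 1.557×10⁸ / 2.68613×10⁶ = 57.9644 kg
In grain: 57.9644 / 6.47989×10⁻⁵ = 894528 grain

8.95×10⁵ grain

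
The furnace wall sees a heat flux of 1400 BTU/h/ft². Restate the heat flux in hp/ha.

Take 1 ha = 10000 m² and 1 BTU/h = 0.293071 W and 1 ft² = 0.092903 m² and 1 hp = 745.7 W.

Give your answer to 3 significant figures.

5.92×10⁴ hp/ha

1400 BTU/h/ft² × 0.293071 W/BTU/h ÷ 0.092903 m²/ft² = 4416.43 W/m²
4416.43 W/m² ÷ 745.7 W/hp × 10000 m²/ha = 59225.3 hp/ha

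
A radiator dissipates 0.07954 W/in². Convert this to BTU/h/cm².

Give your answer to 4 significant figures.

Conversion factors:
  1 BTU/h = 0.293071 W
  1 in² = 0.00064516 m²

0.07954 W/in² ÷ 0.00064516 m²/in² = 123.287 W/m²
123.287 W/m² ÷ 0.293071 W/BTU/h × 0.0001 m²/cm² = 0.0420673 BTU/h/cm²

0.04207 BTU/h/cm²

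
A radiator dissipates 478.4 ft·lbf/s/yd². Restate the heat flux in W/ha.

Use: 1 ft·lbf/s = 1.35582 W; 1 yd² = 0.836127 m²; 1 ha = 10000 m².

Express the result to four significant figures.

478.4 ft·lbf/s/yd² × 1.35582 W/ft·lbf/s ÷ 0.836127 m²/yd² = 775.749 W/m²
775.749 W/m² × 10000 m²/ha = 7.75749×10⁶ W/ha

7.757×10⁶ W/ha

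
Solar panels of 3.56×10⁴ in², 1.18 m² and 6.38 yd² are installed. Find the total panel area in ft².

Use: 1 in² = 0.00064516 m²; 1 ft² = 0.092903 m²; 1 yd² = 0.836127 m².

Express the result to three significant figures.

317 ft²

3.56×10⁴ in² × 0.00064516 = 22.9677 m²
1.18 m² (already m²)
6.38 yd² × 0.836127 = 5.33449 m²
Sum: 22.9677 + 1.18 + 5.33449 = 29.4822 m²
In ft²: 29.4822 / 0.092903 = 317.344 ft²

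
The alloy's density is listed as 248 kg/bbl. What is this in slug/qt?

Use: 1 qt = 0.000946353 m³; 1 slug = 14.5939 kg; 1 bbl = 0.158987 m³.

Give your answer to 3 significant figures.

0.101 slug/qt

248 kg/bbl ÷ 0.158987 m³/bbl = 1559.88 kg/m³
1559.88 kg/m³ ÷ 14.5939 kg/slug × 0.000946353 m³/qt = 0.101152 slug/qt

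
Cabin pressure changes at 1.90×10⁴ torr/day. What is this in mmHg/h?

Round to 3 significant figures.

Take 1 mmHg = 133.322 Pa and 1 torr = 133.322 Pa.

1.90×10⁴ torr/day × 133.322 Pa/torr ÷ 86400 s/day = 29.3185 Pa/s
29.3185 Pa/s ÷ 133.322 Pa/mmHg × 3600 s/h = 791.667 mmHg/h

792 mmHg/h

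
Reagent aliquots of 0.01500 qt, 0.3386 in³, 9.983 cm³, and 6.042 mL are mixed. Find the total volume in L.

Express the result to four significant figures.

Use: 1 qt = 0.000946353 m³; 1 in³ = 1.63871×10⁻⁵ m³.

0.03577 L

0.01500 qt × 0.000946353 = 1.41953×10⁻⁵ m³
0.3386 in³ × 1.63871×10⁻⁵ = 5.54867×10⁻⁶ m³
9.983 cm³ × 10⁻⁶ = 9.983×10⁻⁶ m³
6.042 mL × 10⁻⁶ = 6.042×10⁻⁶ m³
Combined: 1.41953×10⁻⁵ + 5.54867×10⁻⁶ + 9.983×10⁻⁶ + 6.042×10⁻⁶ = 3.5769×10⁻⁵ m³
In L: 3.5769×10⁻⁵ / 0.001 = 0.035769 L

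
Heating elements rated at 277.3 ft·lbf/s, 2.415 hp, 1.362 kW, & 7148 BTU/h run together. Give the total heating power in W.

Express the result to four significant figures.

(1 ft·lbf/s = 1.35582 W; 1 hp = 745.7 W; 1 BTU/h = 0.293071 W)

5634 W

277.3 ft·lbf/s × 1.35582 = 375.969 W
2.415 hp × 745.7 = 1800.87 W
1.362 kW × 1000 = 1362 W
7148 BTU/h × 0.293071 = 2094.87 W
Combined: 375.969 + 1800.87 + 1362 + 2094.87 = 5633.71 W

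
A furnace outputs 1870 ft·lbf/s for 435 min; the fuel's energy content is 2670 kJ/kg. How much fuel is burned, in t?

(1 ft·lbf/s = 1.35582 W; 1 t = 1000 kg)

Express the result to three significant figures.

1870 ft·lbf/s → 2535.38 W
435 min → 26100 s
E = P × t = 2535.38 × 26100 = 6.61734×10⁷ J
2670 kJ/kg → 2.67×10⁶ J/kg
m = E / e_s = 6.61734×10⁷ / 2.67×10⁶ = 24.784 kg
In t: 24.784 / 1000 = 0.024784 t

0.0248 t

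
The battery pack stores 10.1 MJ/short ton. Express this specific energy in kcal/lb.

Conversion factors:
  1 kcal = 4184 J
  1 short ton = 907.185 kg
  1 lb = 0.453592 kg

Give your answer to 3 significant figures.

1.21 kcal/lb

10.1 MJ/short ton × 1000000 J/MJ ÷ 907.185 kg/short ton = 11133.3 J/kg
11133.3 J/kg ÷ 4184 J/kcal × 0.453592 kg/lb = 1.20697 kcal/lb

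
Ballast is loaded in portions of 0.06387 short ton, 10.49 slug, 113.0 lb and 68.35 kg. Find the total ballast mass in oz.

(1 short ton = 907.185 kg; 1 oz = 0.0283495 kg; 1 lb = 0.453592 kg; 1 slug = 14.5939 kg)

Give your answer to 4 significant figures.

0.06387 short ton × 907.185 → 57.9419 kg
10.49 slug × 14.5939 → 153.09 kg
113.0 lb × 0.453592 → 51.2559 kg
68.35 kg (already kg)
Combined: 57.9419 + 153.09 + 51.2559 + 68.35 = 330.638 kg
In oz: 330.638 / 0.0283495 = 11662.9 oz

1.166×10⁴ oz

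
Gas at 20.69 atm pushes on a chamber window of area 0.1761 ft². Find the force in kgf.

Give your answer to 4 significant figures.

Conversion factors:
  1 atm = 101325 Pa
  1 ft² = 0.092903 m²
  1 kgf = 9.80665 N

3497 kgf

20.69 atm × 101325 = 2.09641×10⁶ Pa
0.1761 ft² × 0.092903 = 0.0163602 m²
F = P × A = 2.09641×10⁶ Pa × 0.0163602 m² = 34297.7 N
34297.7 N ÷ (9.80665 N/kgf) = 3497.39 kgf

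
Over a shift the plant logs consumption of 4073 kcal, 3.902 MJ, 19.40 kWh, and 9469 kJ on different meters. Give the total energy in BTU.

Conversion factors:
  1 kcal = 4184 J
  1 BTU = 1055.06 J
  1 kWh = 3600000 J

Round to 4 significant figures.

4073 kcal × 4184 = 1.70414×10⁷ J
3.902 MJ × 1000000 = 3.902×10⁶ J
19.40 kWh × 3600000 = 6.984×10⁷ J
9469 kJ × 1000 = 9.469×10⁶ J
Total: 1.70414×10⁷ + 3.902×10⁶ + 6.984×10⁷ + 9.469×10⁶ = 1.00252×10⁸ J
In BTU: 1.00252×10⁸ / 1055.06 = 95020.2 BTU

9.502×10⁴ BTU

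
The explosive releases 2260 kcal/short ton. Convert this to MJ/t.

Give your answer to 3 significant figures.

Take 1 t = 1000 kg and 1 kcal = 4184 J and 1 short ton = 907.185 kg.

2260 kcal/short ton × 4184 J/kcal ÷ 907.185 kg/short ton = 10423.3 J/kg
10423.3 J/kg ÷ 1000000 J/MJ × 1000 kg/t = 10.4233 MJ/t

10.4 MJ/t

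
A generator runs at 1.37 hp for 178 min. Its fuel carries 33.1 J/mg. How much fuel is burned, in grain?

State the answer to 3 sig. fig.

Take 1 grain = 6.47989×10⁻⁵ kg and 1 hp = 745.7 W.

1.37 hp → 1021.61 W
178 min → 10680 s
E = P × t = 1021.61 × 10680 = 1.09108×10⁷ J
33.1 J/mg → 3.31×10⁷ J/kg
m = E / e_s = 1.09108×10⁷ / 3.31×10⁷ = 0.329631 kg
In grain: 0.329631 / 6.47989×10⁻⁵ = 5086.98 grain

5090 grain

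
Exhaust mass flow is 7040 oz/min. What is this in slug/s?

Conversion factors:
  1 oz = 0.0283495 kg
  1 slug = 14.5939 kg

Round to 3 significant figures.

0.228 slug/s

7040 oz/min × 0.0283495 kg/oz ÷ 60 s/min = 3.32634 kg/s
3.32634 kg/s ÷ 14.5939 kg/slug = 0.227927 slug/s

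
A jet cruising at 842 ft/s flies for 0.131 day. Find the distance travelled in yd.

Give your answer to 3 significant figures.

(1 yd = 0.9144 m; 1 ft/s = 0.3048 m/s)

842 ft/s × 0.3048 → 256.642 m/s
0.131 day × 86400 → 11318.4 s
d = v × t = 256.642 m/s × 11318.4 s = 2.90478×10⁶ m
2.90478×10⁶ m ÷ (0.9144 m/yd) = 3.17671×10⁶ yd

3.18×10⁶ yd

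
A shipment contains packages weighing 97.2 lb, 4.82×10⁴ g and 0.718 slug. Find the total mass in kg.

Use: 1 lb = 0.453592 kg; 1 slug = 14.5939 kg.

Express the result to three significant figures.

97.2 lb × 0.453592 = 44.0891 kg
4.82×10⁴ g × 0.001 = 48.2 kg
0.718 slug × 14.5939 = 10.4784 kg
Total: 44.0891 + 48.2 + 10.4784 = 102.768 kg

103 kg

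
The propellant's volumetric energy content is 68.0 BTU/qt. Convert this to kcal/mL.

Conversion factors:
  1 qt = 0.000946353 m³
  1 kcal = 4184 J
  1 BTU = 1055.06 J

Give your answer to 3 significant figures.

0.0181 kcal/mL

68.0 BTU/qt × 1055.06 J/BTU ÷ 0.000946353 m³/qt = 7.58111×10⁷ J/m³
7.58111×10⁷ J/m³ ÷ 4184 J/kcal × 10⁻⁶ m³/mL = 0.0181193 kcal/mL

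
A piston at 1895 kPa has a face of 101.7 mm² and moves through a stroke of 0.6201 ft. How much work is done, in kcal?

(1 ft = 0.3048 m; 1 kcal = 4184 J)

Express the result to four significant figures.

1895 kPa → 1.895×10⁶ Pa
101.7 mm² → 1.017×10⁻⁴ m²
F = P × A = 1.895×10⁶ × 1.017×10⁻⁴ = 192.722 N
0.6201 ft → 0.189006 m
W = F × d = 192.722 × 0.189006 = 36.4256 J
In kcal: 36.4256 / 4184 = 0.00870593 kcal

0.008706 kcal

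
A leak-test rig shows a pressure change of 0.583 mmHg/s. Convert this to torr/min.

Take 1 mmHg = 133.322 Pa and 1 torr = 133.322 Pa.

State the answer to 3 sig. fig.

35.0 torr/min

0.583 mmHg/s × 133.322 Pa/mmHg = 77.7267 Pa/s
77.7267 Pa/s ÷ 133.322 Pa/torr × 60 s/min = 34.98 torr/min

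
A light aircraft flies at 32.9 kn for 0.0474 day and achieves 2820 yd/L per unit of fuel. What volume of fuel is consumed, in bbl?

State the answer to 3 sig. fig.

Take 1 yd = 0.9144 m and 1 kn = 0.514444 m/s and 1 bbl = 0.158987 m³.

0.169 bbl

32.9 kn → 16.9252 m/s
0.0474 day → 4095.36 s
d = v × t = 16.9252 × 4095.36 = 69314.8 m
2820 yd/L → 2.57861×10⁶ m/m³
V = d / (distance per unit fuel) = 69314.8 / 2.57861×10⁶ = 0.0268807 m³
In bbl: 0.0268807 / 0.158987 = 0.169075 bbl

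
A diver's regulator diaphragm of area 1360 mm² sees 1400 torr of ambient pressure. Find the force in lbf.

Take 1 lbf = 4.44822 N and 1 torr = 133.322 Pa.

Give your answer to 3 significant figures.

57.1 lbf

1400 torr × 133.322 = 186651 Pa
1360 mm² × 10⁻⁶ = 0.00136 m²
F = P × A = 186651 Pa × 0.00136 m² = 253.845 N
253.845 N ÷ (4.44822 N/lbf) = 57.0666 lbf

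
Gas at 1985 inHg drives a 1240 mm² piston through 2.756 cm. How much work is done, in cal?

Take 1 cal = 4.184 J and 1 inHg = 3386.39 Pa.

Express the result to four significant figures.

1985 inHg → 6.72198×10⁶ Pa
1240 mm² → 0.00124 m²
F = P × A = 6.72198×10⁶ × 0.00124 = 8335.26 N
2.756 cm → 0.02756 m
W = F × d = 8335.26 × 0.02756 = 229.72 J
In cal: 229.72 / 4.184 = 54.9044 cal

54.90 cal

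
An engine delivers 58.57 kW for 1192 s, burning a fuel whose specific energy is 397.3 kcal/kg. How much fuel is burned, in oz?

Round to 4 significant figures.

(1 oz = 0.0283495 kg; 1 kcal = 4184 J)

58.57 kW → 58570 W
E = P × t = 58570 × 1192 = 6.98154×10⁷ J
397.3 kcal/kg → 1.6623×10⁶ J/kg
m = E / e_s = 6.98154×10⁷ / 1.6623×10⁶ = 41.9993 kg
In oz: 41.9993 / 0.0283495 = 1481.48 oz

1481 oz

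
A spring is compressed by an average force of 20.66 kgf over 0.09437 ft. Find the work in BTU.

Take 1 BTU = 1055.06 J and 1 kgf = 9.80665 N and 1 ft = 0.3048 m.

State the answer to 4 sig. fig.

20.66 kgf × 9.80665 → 202.605 N
0.09437 ft × 0.3048 → 0.028764 m
W = F × d = 202.605 N × 0.028764 m = 5.82773 J
5.82773 J ÷ (1055.06 J/BTU) = 0.0055236 BTU

0.005524 BTU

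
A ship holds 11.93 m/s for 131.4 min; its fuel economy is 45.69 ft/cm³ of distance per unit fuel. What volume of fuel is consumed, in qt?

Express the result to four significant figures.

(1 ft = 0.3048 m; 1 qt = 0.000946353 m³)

131.4 min → 7884 s
d = v × t = 11.93 × 7884 = 94056.1 m
45.69 ft/cm³ → 1.39263×10⁷ m/m³
V = d / (distance per unit fuel) = 94056.1 / 1.39263×10⁷ = 0.00675385 m³
In qt: 0.00675385 / 0.000946353 = 7.13671 qt

7.137 qt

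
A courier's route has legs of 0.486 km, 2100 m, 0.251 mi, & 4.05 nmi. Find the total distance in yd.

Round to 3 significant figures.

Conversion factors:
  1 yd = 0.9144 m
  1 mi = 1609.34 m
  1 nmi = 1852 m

0.486 km × 1000 → 486 m
2100 m (already m)
0.251 mi × 1609.34 → 403.944 m
4.05 nmi × 1852 → 7500.6 m
Sum: 486 + 2100 + 403.944 + 7500.6 = 10490.5 m
In yd: 10490.5 / 0.9144 = 11472.6 yd

1.15×10⁴ yd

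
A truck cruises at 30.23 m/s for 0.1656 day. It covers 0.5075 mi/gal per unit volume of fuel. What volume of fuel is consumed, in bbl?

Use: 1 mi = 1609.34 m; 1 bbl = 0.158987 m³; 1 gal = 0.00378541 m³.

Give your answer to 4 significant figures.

12.61 bbl

0.1656 day → 14307.8 s
d = v × t = 30.23 × 14307.8 = 432525 m
0.5075 mi/gal → 215760 m/m³
V = d / (distance per unit fuel) = 432525 / 215760 = 2.00466 m³
In bbl: 2.00466 / 0.158987 = 12.609 bbl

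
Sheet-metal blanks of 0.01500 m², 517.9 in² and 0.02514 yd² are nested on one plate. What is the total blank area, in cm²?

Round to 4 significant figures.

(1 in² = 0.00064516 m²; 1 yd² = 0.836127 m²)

3701 cm²

0.01500 m² (already m²)
517.9 in² × 0.00064516 = 0.334128 m²
0.02514 yd² × 0.836127 = 0.0210202 m²
Sum: 0.015 + 0.334128 + 0.0210202 = 0.370148 m²
In cm²: 0.370148 / 0.0001 = 3701.48 cm²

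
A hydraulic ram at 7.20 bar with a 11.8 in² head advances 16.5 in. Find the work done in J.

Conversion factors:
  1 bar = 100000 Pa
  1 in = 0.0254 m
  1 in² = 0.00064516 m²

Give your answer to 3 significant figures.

7.20 bar → 720000 Pa
11.8 in² → 0.00761289 m²
F = P × A = 720000 × 0.00761289 = 5481.28 N
16.5 in → 0.4191 m
W = F × d = 5481.28 × 0.4191 = 2297.2 J

2300 J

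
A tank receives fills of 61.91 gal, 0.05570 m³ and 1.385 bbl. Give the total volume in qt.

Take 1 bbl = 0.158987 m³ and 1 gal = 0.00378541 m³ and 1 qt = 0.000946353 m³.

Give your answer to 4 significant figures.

61.91 gal × 0.00378541 = 0.234355 m³
0.05570 m³ (already m³)
1.385 bbl × 0.158987 = 0.220197 m³
Sum: 0.234355 + 0.0557 + 0.220197 = 0.510252 m³
In qt: 0.510252 / 0.000946353 = 539.177 qt

539.2 qt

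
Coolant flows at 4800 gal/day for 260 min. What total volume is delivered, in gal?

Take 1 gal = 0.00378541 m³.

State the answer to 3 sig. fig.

867 gal

4800 gal/day → 2.10301×10⁻⁴ m³/s
260 min → 15600 s
V = Q × t = 2.10301×10⁻⁴ × 15600 = 3.2807 m³
In gal: 3.2807 / 0.00378541 = 866.67 gal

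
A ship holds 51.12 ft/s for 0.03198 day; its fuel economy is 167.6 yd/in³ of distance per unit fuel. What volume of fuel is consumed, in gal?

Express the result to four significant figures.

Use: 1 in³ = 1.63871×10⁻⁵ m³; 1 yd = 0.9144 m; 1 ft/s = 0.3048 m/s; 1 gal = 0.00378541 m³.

51.12 ft/s → 15.5814 m/s
0.03198 day → 2763.07 s
d = v × t = 15.5814 × 2763.07 = 43052.5 m
167.6 yd/in³ → 9.35208×10⁶ m/m³
V = d / (distance per unit fuel) = 43052.5 / 9.35208×10⁶ = 0.00460352 m³
In gal: 0.00460352 / 0.00378541 = 1.21612 gal

1.216 gal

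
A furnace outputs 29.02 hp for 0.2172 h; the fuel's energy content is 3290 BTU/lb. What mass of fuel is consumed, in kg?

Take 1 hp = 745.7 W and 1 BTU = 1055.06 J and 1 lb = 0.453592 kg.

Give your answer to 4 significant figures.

29.02 hp → 21640.2 W
0.2172 h → 781.92 s
E = P × t = 21640.2 × 781.92 = 1.69209×10⁷ J
3290 BTU/lb → 7.65258×10⁶ J/kg
m = E / e_s = 1.69209×10⁷ / 7.65258×10⁶ = 2.21114 kg

2.211 kg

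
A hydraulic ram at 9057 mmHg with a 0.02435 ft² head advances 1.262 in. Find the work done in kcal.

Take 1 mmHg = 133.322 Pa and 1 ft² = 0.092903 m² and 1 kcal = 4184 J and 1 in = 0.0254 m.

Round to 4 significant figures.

0.02093 kcal

9057 mmHg → 1.2075×10⁶ Pa
0.02435 ft² → 0.00226219 m²
F = P × A = 1.2075×10⁶ × 0.00226219 = 2731.59 N
1.262 in → 0.0320548 m
W = F × d = 2731.59 × 0.0320548 = 87.5606 J
In kcal: 87.5606 / 4184 = 0.0209275 kcal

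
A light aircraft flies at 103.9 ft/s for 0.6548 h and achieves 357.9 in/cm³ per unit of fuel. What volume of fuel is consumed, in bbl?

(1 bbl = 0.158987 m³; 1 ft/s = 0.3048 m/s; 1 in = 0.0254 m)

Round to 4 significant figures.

0.05165 bbl

103.9 ft/s → 31.6687 m/s
0.6548 h → 2357.28 s
d = v × t = 31.6687 × 2357.28 = 74652 m
357.9 in/cm³ → 9.09066×10⁶ m/m³
V = d / (distance per unit fuel) = 74652 / 9.09066×10⁶ = 0.00821195 m³
In bbl: 0.00821195 / 0.158987 = 0.0516517 bbl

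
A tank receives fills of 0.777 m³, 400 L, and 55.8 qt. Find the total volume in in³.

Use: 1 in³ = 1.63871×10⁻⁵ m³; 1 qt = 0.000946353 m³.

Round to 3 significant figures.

0.777 m³ (already m³)
400 L × 0.001 → 0.4 m³
55.8 qt × 0.000946353 → 0.0528065 m³
Combined: 0.777 + 0.4 + 0.0528065 = 1.22981 m³
In in³: 1.22981 / 1.63871×10⁻⁵ = 75047.4 in³

7.50×10⁴ in³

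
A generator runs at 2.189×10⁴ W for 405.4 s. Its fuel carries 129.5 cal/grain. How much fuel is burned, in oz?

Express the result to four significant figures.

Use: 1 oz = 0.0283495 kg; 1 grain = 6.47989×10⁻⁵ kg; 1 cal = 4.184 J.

37.44 oz

E = P × t = 21890 × 405.4 = 8.87421×10⁶ J
129.5 cal/grain → 8.36169×10⁶ J/kg
m = E / e_s = 8.87421×10⁶ / 8.36169×10⁶ = 1.06129 kg
In oz: 1.06129 / 0.0283495 = 37.4359 oz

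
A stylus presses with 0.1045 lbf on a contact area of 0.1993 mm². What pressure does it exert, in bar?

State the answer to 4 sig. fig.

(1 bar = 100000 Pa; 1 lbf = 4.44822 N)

0.1045 lbf × 4.44822 → 0.464839 N
0.1993 mm² × 10⁻⁶ → 1.993×10⁻⁷ m²
P = F / A = 0.464839 N / 1.993×10⁻⁷ m² = 2.33236×10⁶ Pa
2.33236×10⁶ Pa ÷ (100000 Pa/bar) = 23.3236 bar

23.32 bar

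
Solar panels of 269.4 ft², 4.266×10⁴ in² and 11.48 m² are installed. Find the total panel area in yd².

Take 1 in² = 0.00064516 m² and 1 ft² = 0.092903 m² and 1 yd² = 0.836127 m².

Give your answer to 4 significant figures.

76.58 yd²

269.4 ft² × 0.092903 → 25.0281 m²
4.266×10⁴ in² × 0.00064516 → 27.5225 m²
11.48 m² (already m²)
Combined: 25.0281 + 27.5225 + 11.48 = 64.0306 m²
In yd²: 64.0306 / 0.836127 = 76.58 yd²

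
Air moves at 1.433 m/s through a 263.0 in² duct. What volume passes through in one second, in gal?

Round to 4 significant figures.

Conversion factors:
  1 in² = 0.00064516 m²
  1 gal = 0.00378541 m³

64.23 gal

263.0 in² × 0.00064516 = 0.169677 m²
V = v × A × t = 1.433 m/s × 0.169677 m² × 1 s = 0.243147 m³
0.243147 m³ ÷ (0.00378541 m³/gal) = 64.2327 gal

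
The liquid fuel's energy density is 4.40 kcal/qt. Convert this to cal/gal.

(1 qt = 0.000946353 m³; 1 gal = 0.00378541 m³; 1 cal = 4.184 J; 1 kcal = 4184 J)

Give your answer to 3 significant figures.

4.40 kcal/qt × 4184 J/kcal ÷ 0.000946353 m³/qt = 1.94532×10⁷ J/m³
1.94532×10⁷ J/m³ ÷ 4.184 J/cal × 0.00378541 m³/gal = 17600 cal/gal

1.76×10⁴ cal/gal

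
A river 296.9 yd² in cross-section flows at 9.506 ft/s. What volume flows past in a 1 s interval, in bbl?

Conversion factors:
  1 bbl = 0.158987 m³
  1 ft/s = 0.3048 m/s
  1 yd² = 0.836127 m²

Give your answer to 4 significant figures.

9.506 ft/s × 0.3048 = 2.89743 m/s
296.9 yd² × 0.836127 = 248.246 m²
V = v × A × t = 2.89743 m/s × 248.246 m² × 1 s = 719.275 m³
719.275 m³ ÷ (0.158987 m³/bbl) = 4524.11 bbl

4524 bbl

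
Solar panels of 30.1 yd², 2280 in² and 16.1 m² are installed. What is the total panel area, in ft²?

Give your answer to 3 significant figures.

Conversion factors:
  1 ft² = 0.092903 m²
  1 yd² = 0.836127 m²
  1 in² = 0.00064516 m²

460 ft²

30.1 yd² × 0.836127 → 25.1674 m²
2280 in² × 0.00064516 → 1.47096 m²
16.1 m² (already m²)
Total: 25.1674 + 1.47096 + 16.1 = 42.7384 m²
In ft²: 42.7384 / 0.092903 = 460.033 ft²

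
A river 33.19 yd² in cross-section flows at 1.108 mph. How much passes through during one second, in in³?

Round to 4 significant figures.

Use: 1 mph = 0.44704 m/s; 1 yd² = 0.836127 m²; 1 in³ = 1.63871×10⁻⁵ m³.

1.108 mph × 0.44704 = 0.49532 m/s
33.19 yd² × 0.836127 = 27.7511 m²
V = v × A × t = 0.49532 m/s × 27.7511 m² × 1 s = 13.7457 m³
13.7457 m³ ÷ (1.63871×10⁻⁵ m³/in³) = 838812 in³

8.388×10⁵ in³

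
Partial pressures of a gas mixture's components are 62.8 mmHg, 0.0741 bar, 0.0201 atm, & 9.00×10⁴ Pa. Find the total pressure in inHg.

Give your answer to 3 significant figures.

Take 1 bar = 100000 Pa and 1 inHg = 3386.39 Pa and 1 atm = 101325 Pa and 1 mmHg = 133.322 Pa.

31.8 inHg

62.8 mmHg × 133.322 = 8372.62 Pa
0.0741 bar × 100000 = 7410 Pa
0.0201 atm × 101325 = 2036.63 Pa
9.00×10⁴ Pa (already Pa)
Combined: 8372.62 + 7410 + 2036.63 + 90000 = 107819 Pa
In inHg: 107819 / 3386.39 = 31.8389 inHg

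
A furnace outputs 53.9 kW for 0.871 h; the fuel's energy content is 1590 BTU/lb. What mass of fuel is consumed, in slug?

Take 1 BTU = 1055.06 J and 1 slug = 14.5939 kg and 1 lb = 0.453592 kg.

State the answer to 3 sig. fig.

53.9 kW → 53900 W
0.871 h → 3135.6 s
E = P × t = 53900 × 3135.6 = 1.69009×10⁸ J
1590 BTU/lb → 3.69836×10⁶ J/kg
m = E / e_s = 1.69009×10⁸ / 3.69836×10⁶ = 45.6984 kg
In slug: 45.6984 / 14.5939 = 3.13134 slug

3.13 slug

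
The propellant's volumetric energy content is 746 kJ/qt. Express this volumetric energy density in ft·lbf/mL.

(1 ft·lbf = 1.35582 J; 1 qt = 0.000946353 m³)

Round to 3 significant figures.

746 kJ/qt × 1000 J/kJ ÷ 0.000946353 m³/qt = 7.88289×10⁸ J/m³
7.88289×10⁸ J/m³ ÷ 1.35582 J/ft·lbf × 10⁻⁶ m³/mL = 581.411 ft·lbf/mL

581 ft·lbf/mL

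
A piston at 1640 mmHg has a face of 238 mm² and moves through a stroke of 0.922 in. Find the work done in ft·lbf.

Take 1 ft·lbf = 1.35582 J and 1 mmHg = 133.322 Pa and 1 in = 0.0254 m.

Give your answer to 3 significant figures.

0.899 ft·lbf

1640 mmHg → 218648 Pa
238 mm² → 2.38×10⁻⁴ m²
F = P × A = 218648 × 2.38×10⁻⁴ = 52.0382 N
0.922 in → 0.0234188 m
W = F × d = 52.0382 × 0.0234188 = 1.21867 J
In ft·lbf: 1.21867 / 1.35582 = 0.898844 ft·lbf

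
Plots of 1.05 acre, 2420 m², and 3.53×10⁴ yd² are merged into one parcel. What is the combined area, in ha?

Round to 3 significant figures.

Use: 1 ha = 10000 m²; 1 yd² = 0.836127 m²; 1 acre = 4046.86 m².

1.05 acre × 4046.86 = 4249.2 m²
2420 m² (already m²)
3.53×10⁴ yd² × 0.836127 = 29515.3 m²
Sum: 4249.2 + 2420 + 29515.3 = 36184.5 m²
In ha: 36184.5 / 10000 = 3.61845 ha

3.62 ha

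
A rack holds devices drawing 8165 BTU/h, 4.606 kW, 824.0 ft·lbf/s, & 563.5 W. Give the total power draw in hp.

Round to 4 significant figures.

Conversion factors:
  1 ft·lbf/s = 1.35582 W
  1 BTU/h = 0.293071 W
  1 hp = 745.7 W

8165 BTU/h × 0.293071 = 2392.92 W
4.606 kW × 1000 = 4606 W
824.0 ft·lbf/s × 1.35582 = 1117.2 W
563.5 W (already W)
Sum: 2392.92 + 4606 + 1117.2 + 563.5 = 8679.62 W
In hp: 8679.62 / 745.7 = 11.6396 hp

11.64 hp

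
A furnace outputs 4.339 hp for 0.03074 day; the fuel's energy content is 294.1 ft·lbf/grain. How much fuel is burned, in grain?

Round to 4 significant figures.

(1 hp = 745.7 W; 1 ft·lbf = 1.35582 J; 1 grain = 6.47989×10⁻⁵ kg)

4.339 hp → 3235.59 W
0.03074 day → 2655.94 s
E = P × t = 3235.59 × 2655.94 = 8.59353×10⁶ J
294.1 ft·lbf/grain → 6.1536×10⁶ J/kg
m = E / e_s = 8.59353×10⁶ / 6.1536×10⁶ = 1.3965 kg
In grain: 1.3965 / 6.47989×10⁻⁵ = 21551.3 grain

2.155×10⁴ grain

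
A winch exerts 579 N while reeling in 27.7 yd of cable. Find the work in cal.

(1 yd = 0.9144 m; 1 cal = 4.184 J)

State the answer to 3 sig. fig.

27.7 yd × 0.9144 = 25.3289 m
W = F × d = 579 N × 25.3289 m = 14665.4 J
14665.4 J ÷ (4.184 J/cal) = 3505.11 cal

3510 cal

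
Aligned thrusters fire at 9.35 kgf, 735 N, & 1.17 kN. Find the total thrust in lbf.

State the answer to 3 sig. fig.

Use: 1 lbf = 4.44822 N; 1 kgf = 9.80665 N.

9.35 kgf × 9.80665 → 91.6922 N
735 N (already N)
1.17 kN × 1000 → 1170 N
Combined: 91.6922 + 735 + 1170 = 1996.69 N
In lbf: 1996.69 / 4.44822 = 448.874 lbf

449 lbf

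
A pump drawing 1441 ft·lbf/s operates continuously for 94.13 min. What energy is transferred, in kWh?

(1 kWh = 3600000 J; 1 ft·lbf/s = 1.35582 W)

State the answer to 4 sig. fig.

3.065 kWh

1441 ft·lbf/s × 1.35582 = 1953.74 W
94.13 min × 60 = 5647.8 s
E = P × t = 1953.74 W × 5647.8 s = 1.10343×10⁷ J
1.10343×10⁷ J ÷ (3600000 J/kWh) = 3.06508 kWh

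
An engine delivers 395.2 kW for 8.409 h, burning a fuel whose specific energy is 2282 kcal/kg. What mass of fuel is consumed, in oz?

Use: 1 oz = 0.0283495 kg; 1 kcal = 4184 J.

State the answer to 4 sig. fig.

4.420×10⁴ oz

395.2 kW → 395200 W
8.409 h → 30272.4 s
E = P × t = 395200 × 30272.4 = 1.19637×10¹⁰ J
2282 kcal/kg → 9.54789×10⁶ J/kg
m = E / e_s = 1.19637×10¹⁰ / 9.54789×10⁶ = 1253.02 kg
In oz: 1253.02 / 0.0283495 = 44199 oz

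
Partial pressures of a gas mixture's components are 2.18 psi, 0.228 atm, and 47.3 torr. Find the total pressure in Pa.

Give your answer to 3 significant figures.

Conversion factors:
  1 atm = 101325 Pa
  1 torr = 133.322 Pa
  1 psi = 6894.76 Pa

2.18 psi × 6894.76 → 15030.6 Pa
0.228 atm × 101325 → 23102.1 Pa
47.3 torr × 133.322 → 6306.13 Pa
Total: 15030.6 + 23102.1 + 6306.13 = 44438.8 Pa

4.44×10⁴ Pa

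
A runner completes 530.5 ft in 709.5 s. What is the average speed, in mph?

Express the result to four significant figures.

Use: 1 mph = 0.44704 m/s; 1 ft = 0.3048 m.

0.5098 mph

530.5 ft × 0.3048 = 161.696 m
v = d / t = 161.696 m / 709.5 s = 0.227901 m/s
0.227901 m/s ÷ (0.44704 m/s/mph) = 0.5098 mph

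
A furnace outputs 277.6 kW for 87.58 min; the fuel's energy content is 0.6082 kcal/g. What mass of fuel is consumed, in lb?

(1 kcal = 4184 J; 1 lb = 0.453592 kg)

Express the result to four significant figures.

277.6 kW → 277600 W
87.58 min → 5254.8 s
E = P × t = 277600 × 5254.8 = 1.45873×10⁹ J
0.6082 kcal/g → 2.54471×10⁶ J/kg
m = E / e_s = 1.45873×10⁹ / 2.54471×10⁶ = 573.24 kg
In lb: 573.24 / 0.453592 = 1263.78 lb

1264 lb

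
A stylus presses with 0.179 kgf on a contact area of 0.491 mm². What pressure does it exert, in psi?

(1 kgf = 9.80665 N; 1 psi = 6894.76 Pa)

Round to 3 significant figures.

519 psi

0.179 kgf × 9.80665 → 1.75539 N
0.491 mm² × 10⁻⁶ → 4.91×10⁻⁷ m²
P = F / A = 1.75539 N / 4.91×10⁻⁷ m² = 3.57513×10⁶ Pa
3.57513×10⁶ Pa ÷ (6894.76 Pa/psi) = 518.529 psi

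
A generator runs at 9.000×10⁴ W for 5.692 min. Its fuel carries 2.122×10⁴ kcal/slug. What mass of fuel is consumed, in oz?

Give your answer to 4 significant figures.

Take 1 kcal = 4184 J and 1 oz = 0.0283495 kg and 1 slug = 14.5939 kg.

178.2 oz

5.692 min → 341.52 s
E = P × t = 90000 × 341.52 = 3.07368×10⁷ J
2.122×10⁴ kcal/slug → 6.08367×10⁶ J/kg
m = E / e_s = 3.07368×10⁷ / 6.08367×10⁶ = 5.05235 kg
In oz: 5.05235 / 0.0283495 = 178.217 oz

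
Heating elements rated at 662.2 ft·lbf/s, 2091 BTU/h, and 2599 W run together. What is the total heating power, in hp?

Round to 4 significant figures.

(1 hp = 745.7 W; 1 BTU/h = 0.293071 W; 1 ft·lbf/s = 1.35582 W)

662.2 ft·lbf/s × 1.35582 = 897.824 W
2091 BTU/h × 0.293071 = 612.811 W
2599 W (already W)
Total: 897.824 + 612.811 + 2599 = 4109.64 W
In hp: 4109.64 / 745.7 = 5.51112 hp

5.511 hp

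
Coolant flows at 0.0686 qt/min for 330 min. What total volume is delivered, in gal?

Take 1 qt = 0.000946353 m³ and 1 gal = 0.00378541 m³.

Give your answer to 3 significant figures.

5.66 gal

0.0686 qt/min → 1.082×10⁻⁶ m³/s
330 min → 19800 s
V = Q × t = 1.082×10⁻⁶ × 19800 = 0.0214236 m³
In gal: 0.0214236 / 0.00378541 = 5.65952 gal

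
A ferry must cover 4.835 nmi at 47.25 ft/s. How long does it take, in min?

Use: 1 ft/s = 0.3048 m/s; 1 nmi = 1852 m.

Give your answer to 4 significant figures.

4.835 nmi × 1852 → 8954.42 m
47.25 ft/s × 0.3048 → 14.4018 m/s
t = d / v = 8954.42 m / 14.4018 m/s = 621.757 s
621.757 s ÷ (60 s/min) = 10.3626 min

10.36 min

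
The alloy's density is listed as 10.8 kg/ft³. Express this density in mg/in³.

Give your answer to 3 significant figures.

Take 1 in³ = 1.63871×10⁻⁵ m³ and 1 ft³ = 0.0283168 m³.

10.8 kg/ft³ ÷ 0.0283168 m³/ft³ = 381.399 kg/m³
381.399 kg/m³ ÷ 10⁻⁶ kg/mg × 1.63871×10⁻⁵ m³/in³ = 6250.02 mg/in³

6250 mg/in³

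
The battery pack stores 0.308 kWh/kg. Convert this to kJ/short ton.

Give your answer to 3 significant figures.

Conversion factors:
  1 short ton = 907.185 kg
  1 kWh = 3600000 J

0.308 kWh/kg × 3600000 J/kWh = 1.1088×10⁶ J/kg
1.1088×10⁶ J/kg ÷ 1000 J/kJ × 907.185 kg/short ton = 1.00589×10⁶ kJ/short ton

1.01×10⁶ kJ/short ton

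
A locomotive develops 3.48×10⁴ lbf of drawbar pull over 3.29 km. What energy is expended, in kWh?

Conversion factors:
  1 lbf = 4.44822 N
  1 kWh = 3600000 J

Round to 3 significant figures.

141 kWh

3.48×10⁴ lbf × 4.44822 → 154798 N
3.29 km × 1000 → 3290 m
W = F × d = 154798 N × 3290 m = 5.09285×10⁸ J
5.09285×10⁸ J ÷ (3600000 J/kWh) = 141.468 kWh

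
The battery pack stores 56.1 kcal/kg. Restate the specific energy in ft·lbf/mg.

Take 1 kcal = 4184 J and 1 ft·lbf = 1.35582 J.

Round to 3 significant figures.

56.1 kcal/kg × 4184 J/kcal = 234722 J/kg
234722 J/kg ÷ 1.35582 J/ft·lbf × 10⁻⁶ kg/mg = 0.173122 ft·lbf/mg

0.173 ft·lbf/mg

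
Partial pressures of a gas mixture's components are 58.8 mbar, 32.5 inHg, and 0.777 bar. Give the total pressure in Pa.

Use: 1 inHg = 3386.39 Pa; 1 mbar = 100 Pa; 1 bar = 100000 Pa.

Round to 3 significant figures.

58.8 mbar × 100 = 5880 Pa
32.5 inHg × 3386.39 = 110058 Pa
0.777 bar × 100000 = 77700 Pa
Combined: 5880 + 110058 + 77700 = 193638 Pa

1.94×10⁵ Pa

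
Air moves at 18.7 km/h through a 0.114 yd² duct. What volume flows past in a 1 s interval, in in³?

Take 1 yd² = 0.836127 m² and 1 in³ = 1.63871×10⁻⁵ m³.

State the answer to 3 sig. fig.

3.02×10⁴ in³

18.7 km/h × (1/3.6) → 5.19444 m/s
0.114 yd² × 0.836127 → 0.0953185 m²
V = v × A × t = 5.19444 m/s × 0.0953185 m² × 1 s = 0.495126 m³
0.495126 m³ ÷ (1.63871×10⁻⁵ m³/in³) = 30214.4 in³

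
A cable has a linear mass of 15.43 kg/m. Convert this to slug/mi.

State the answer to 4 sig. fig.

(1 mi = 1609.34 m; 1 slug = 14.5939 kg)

1702 slug/mi

15.43 kg/m is already 15.43 kg/m
15.43 kg/m ÷ 14.5939 kg/slug × 1609.34 m/mi = 1701.54 slug/mi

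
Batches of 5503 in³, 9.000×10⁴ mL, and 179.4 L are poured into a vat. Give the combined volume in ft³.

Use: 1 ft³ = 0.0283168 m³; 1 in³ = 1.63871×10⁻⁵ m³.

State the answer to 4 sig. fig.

5503 in³ × 1.63871×10⁻⁵ → 0.0901782 m³
9.000×10⁴ mL × 10⁻⁶ → 0.09 m³
179.4 L × 0.001 → 0.1794 m³
Total: 0.0901782 + 0.09 + 0.1794 = 0.359578 m³
In ft³: 0.359578 / 0.0283168 = 12.6984 ft³

12.70 ft³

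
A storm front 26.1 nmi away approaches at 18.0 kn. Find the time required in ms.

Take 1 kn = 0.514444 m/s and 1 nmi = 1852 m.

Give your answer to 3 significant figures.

5.22×10⁶ ms

26.1 nmi × 1852 → 48337.2 m
18.0 kn × 0.514444 → 9.25999 m/s
t = d / v = 48337.2 m / 9.25999 m/s = 5220.01 s
5220.01 s ÷ (0.001 s/ms) = 5.22001×10⁶ ms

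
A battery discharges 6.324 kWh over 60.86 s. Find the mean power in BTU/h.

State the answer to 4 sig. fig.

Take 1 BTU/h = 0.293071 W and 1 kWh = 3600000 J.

6.324 kWh × 3600000 = 2.27664×10⁷ J
P = E / t = 2.27664×10⁷ J / 60.86 s = 374078 W
374078 W ÷ (0.293071 W/BTU/h) = 1.27641×10⁶ BTU/h

1.276×10⁶ BTU/h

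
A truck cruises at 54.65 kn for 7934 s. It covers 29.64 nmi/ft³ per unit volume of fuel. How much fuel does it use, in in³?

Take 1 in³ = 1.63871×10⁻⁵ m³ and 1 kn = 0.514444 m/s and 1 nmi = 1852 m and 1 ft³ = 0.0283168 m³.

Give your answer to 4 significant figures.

54.65 kn → 28.1144 m/s
d = v × t = 28.1144 × 7934 = 223060 m
29.64 nmi/ft³ → 1.93854×10⁶ m/m³
V = d / (distance per unit fuel) = 223060 / 1.93854×10⁶ = 0.115066 m³
In in³: 0.115066 / 1.63871×10⁻⁵ = 7021.74 in³

7022 in³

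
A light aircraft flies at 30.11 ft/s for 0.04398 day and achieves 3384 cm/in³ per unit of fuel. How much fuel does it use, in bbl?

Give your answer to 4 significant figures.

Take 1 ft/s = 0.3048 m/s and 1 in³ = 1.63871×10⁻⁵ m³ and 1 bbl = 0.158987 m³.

30.11 ft/s → 9.17753 m/s
0.04398 day → 3799.87 s
d = v × t = 9.17753 × 3799.87 = 34873.4 m
3384 cm/in³ → 2.06504×10⁶ m/m³
V = d / (distance per unit fuel) = 34873.4 / 2.06504×10⁶ = 0.0168875 m³
In bbl: 0.0168875 / 0.158987 = 0.106219 bbl

0.1062 bbl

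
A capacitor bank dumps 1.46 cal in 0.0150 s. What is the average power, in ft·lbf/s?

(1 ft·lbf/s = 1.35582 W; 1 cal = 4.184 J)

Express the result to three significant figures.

1.46 cal × 4.184 = 6.10864 J
P = E / t = 6.10864 J / 0.015 s = 407.243 W
407.243 W ÷ (1.35582 W/ft·lbf/s) = 300.367 ft·lbf/s

300 ft·lbf/s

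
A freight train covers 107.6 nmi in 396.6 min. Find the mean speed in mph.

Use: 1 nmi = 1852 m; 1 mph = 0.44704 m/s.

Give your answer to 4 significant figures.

18.73 mph

107.6 nmi × 1852 = 199275 m
396.6 min × 60 = 23796 s
v = d / t = 199275 m / 23796 s = 8.37431 m/s
8.37431 m/s ÷ (0.44704 m/s/mph) = 18.7328 mph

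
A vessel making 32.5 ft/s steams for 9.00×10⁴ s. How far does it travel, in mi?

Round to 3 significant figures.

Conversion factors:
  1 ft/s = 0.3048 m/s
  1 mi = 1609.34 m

554 mi

32.5 ft/s × 0.3048 = 9.906 m/s
d = v × t = 9.906 m/s × 90000 s = 891540 m
891540 m ÷ (1609.34 m/mi) = 553.979 mi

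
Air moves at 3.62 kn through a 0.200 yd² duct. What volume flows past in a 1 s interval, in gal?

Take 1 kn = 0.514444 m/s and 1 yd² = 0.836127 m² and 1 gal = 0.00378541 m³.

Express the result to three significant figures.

3.62 kn × 0.514444 = 1.86229 m/s
0.200 yd² × 0.836127 = 0.167225 m²
V = v × A × t = 1.86229 m/s × 0.167225 m² × 1 s = 0.311421 m³
0.311421 m³ ÷ (0.00378541 m³/gal) = 82.2688 gal

82.3 gal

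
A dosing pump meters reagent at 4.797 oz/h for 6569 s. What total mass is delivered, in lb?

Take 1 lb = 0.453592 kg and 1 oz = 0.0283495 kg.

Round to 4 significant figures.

0.5471 lb

4.797 oz/h → 3.77757×10⁻⁵ kg/s
m = ṁ × t = 3.77757×10⁻⁵ × 6569 = 0.248149 kg
In lb: 0.248149 / 0.453592 = 0.547075 lb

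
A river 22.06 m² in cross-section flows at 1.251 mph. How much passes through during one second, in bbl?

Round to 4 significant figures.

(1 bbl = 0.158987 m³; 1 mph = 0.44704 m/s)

1.251 mph × 0.44704 = 0.559247 m/s
V = v × A × t = 0.559247 m/s × 22.06 m² × 1 s = 12.337 m³
12.337 m³ ÷ (0.158987 m³/bbl) = 77.5975 bbl

77.60 bbl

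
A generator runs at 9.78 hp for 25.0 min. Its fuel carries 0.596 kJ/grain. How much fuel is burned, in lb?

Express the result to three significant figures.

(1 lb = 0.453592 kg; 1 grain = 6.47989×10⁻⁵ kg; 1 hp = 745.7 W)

2.62 lb

9.78 hp → 7292.95 W
25.0 min → 1500 s
E = P × t = 7292.95 × 1500 = 1.09394×10⁷ J
0.596 kJ/grain → 9.19769×10⁶ J/kg
m = E / e_s = 1.09394×10⁷ / 9.19769×10⁶ = 1.18936 kg
In lb: 1.18936 / 0.453592 = 2.62209 lb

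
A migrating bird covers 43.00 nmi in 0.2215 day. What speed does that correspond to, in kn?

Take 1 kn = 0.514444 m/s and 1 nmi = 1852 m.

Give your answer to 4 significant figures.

8.089 kn

43.00 nmi × 1852 → 79636 m
0.2215 day × 86400 → 19137.6 s
v = d / t = 79636 m / 19137.6 s = 4.16123 m/s
4.16123 m/s ÷ (0.514444 m/s/kn) = 8.08879 kn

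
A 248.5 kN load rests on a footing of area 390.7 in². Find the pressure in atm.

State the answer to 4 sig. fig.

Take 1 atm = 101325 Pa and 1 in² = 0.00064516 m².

248.5 kN × 1000 → 248500 N
390.7 in² × 0.00064516 → 0.252064 m²
P = F / A = 248500 N / 0.252064 m² = 985861 Pa
985861 Pa ÷ (101325 Pa/atm) = 9.72969 atm

9.730 atm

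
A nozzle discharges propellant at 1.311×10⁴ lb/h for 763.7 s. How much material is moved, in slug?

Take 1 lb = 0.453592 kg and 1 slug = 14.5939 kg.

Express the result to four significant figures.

86.44 slug

1.311×10⁴ lb/h → 1.65183 kg/s
m = ṁ × t = 1.65183 × 763.7 = 1261.5 kg
In slug: 1261.5 / 14.5939 = 86.4402 slug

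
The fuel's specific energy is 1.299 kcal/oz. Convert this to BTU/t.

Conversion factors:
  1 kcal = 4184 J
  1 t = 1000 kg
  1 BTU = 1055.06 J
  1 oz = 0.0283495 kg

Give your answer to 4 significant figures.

1.299 kcal/oz × 4184 J/kcal ÷ 0.0283495 kg/oz = 191715 J/kg
191715 J/kg ÷ 1055.06 J/BTU × 1000 kg/t = 181710 BTU/t

1.817×10⁵ BTU/t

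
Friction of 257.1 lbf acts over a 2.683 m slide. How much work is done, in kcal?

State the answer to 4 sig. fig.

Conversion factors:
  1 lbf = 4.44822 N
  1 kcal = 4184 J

0.7334 kcal

257.1 lbf × 4.44822 = 1143.64 N
W = F × d = 1143.64 N × 2.683 m = 3068.39 J
3068.39 J ÷ (4184 J/kcal) = 0.733363 kcal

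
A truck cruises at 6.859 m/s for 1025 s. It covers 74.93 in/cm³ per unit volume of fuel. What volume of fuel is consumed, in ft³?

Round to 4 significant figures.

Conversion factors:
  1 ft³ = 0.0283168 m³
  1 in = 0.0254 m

0.1305 ft³

d = v × t = 6.859 × 1025 = 7030.48 m
74.93 in/cm³ → 1.90322×10⁶ m/m³
V = d / (distance per unit fuel) = 7030.48 / 1.90322×10⁶ = 0.00369399 m³
In ft³: 0.00369399 / 0.0283168 = 0.130452 ft³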